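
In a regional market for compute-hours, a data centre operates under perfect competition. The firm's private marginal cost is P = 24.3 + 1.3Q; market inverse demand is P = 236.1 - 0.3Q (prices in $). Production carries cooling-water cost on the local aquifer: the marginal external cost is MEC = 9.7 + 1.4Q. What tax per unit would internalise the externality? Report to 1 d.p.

tax = $104.0 per unit

Social marginal cost = private MC + MEC = 34.0 + 2.7Q.
Set SMC = demand: 34.0 + 2.7Q = 236.1 - 0.3Q → Q* = 67.3667.
The Pigouvian tax equals MEC at Q*: 9.7 + 1.4×67.3667 = 104.0134.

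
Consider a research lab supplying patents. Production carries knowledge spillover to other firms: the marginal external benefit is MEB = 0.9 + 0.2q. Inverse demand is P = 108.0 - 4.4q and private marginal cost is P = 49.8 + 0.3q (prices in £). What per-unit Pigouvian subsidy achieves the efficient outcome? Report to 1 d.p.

subsidy = £3.5 per unit

Social marginal cost = private MC − MEB = 48.9 + 0.1q.
Set SMC = demand: 48.9 + 0.1q = 108.0 - 4.4q → q* = 13.1333.
The Pigouvian subsidy equals MEB at q*: 0.9 + 0.2×13.1333 = 3.5267.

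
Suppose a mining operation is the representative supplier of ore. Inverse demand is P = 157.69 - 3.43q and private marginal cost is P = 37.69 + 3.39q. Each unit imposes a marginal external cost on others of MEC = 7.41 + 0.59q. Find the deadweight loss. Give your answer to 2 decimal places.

DWL = 21.36

Market equilibrium (private): 37.69 + 3.39q = 157.69 - 3.43q → q_m = 17.5953.
Social marginal cost = private MC + MEC = 45.10 + 3.98q.
Set SMC = demand: 45.10 + 3.98q = 157.69 - 3.43q → q* = 15.1943.
The welfare-loss triangle has base |q_m − q*| and height MEC(q_m) (the vertical gap between SMC and demand is zero at q* and MEC at q_m).
DWL = ½ × 2.4010 × 17.7912 = 21.3583.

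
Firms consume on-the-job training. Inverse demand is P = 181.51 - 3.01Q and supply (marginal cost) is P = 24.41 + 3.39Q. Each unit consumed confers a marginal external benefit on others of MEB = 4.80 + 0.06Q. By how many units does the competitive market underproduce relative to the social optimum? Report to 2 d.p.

Market equilibrium (private): 24.41 + 3.39Q = 181.51 - 3.01Q → Q_m = 24.5469.
Social marginal benefit = demand + MEB = 186.31 - 2.95Q.
Set SMB = MC: 186.31 - 2.95Q = 24.41 + 3.39Q → Q* = 25.5363.
Gap = |24.5469 − 25.5363| = 0.9894.

0.99 units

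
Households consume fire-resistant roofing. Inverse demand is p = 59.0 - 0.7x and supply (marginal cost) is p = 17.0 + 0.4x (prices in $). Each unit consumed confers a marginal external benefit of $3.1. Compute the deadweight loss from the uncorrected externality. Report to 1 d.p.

DWL = $4.4

Market equilibrium (private): 17.0 + 0.4x = 59.0 - 0.7x → x_m = 38.1818.
Social marginal benefit = demand + MEB = 62.1 - 0.7x.
Set SMB = MC: 62.1 - 0.7x = 17.0 + 0.4x → x* = 41.0000.
Height of the DWL triangle at x_m is SMB(x_m) − MC(x_m) = MEB(x_m) = 3.1000.
DWL = ½ × 2.8182 × 3.1000 = 4.3682.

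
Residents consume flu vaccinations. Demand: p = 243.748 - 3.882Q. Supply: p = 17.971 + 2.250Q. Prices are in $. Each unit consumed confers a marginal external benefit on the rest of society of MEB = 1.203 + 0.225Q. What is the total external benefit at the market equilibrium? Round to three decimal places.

$196.807

Market equilibrium (private): 17.971 + 2.250Q = 243.748 - 3.882Q → Q_m = 36.8195.
Total external benefit = ∫₀^{Q_m} (1.203 + 0.225Q) dQ = 1.203×36.8195 + ½×0.225×36.8195² = 196.8074.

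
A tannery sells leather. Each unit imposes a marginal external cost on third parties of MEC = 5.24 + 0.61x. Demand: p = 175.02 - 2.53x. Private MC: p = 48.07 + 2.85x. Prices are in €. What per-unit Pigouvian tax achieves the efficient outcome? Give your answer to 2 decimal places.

Social marginal cost = private MC + MEC = 53.31 + 3.46x.
Set SMC = demand: 53.31 + 3.46x = 175.02 - 2.53x → x* = 20.3189.
The Pigouvian tax equals MEC at x*: 5.24 + 0.61×20.3189 = 17.6345.

tax = €17.63 per unit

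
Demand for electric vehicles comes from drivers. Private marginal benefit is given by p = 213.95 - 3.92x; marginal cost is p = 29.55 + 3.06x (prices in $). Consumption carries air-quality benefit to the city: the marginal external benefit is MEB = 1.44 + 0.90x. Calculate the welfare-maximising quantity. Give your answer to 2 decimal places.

Social marginal benefit = demand + MEB = 215.39 - 3.02x.
Set SMB = MC: 215.39 - 3.02x = 29.55 + 3.06x → x* = 30.5658.

x* = 30.57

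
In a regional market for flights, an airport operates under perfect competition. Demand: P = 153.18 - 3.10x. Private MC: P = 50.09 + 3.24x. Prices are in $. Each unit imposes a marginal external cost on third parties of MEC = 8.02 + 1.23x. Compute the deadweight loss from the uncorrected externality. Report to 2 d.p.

DWL = $51.86

Market equilibrium (private): 50.09 + 3.24x = 153.18 - 3.10x → x_m = 16.2603.
Social marginal cost = private MC + MEC = 58.11 + 4.47x.
Set SMC = demand: 58.11 + 4.47x = 153.18 - 3.10x → x* = 12.5588.
The loss is the area between SMC and demand from x* to x_m; with linear curves that's a triangle of height MEC(x_m).
DWL = ½ × 3.7015 × 28.0201 = 51.8582.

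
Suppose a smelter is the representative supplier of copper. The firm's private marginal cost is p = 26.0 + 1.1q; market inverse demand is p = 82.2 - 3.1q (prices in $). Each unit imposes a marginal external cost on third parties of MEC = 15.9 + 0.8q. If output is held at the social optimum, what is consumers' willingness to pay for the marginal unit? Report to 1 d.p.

P = $57.2

Social marginal cost = private MC + MEC = 41.9 + 1.9q.
Set SMC = demand: 41.9 + 1.9q = 82.2 - 3.1q → q* = 8.0600.
Consumer price on the demand curve at q*: 82.2 − 3.1×8.0600 = 57.2140.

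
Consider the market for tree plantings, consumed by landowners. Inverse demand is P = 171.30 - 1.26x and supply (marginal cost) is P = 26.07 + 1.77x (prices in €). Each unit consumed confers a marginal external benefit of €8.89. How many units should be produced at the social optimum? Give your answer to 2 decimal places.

Social marginal benefit = demand + MEB = 180.19 - 1.26x.
Set SMB = MC: 180.19 - 1.26x = 26.07 + 1.77x → x* = 50.8647.

x* = 50.86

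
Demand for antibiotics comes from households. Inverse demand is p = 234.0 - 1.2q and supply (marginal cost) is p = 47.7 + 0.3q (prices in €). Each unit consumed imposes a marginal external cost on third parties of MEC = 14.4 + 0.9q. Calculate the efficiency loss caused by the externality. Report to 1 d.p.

DWL = €3317.0

Market equilibrium (private): 47.7 + 0.3q = 234.0 - 1.2q → q_m = 124.2000.
Social marginal benefit = demand − MEC = 219.6 - 2.1q.
Set SMB = MC: 219.6 - 2.1q = 47.7 + 0.3q → q* = 71.6250.
Between q* and q_m the wedge MC − SMB runs linearly from 0 to MEC(q_m), so the loss is a triangle.
DWL = ½ × 52.5750 × 126.1800 = 3316.9568.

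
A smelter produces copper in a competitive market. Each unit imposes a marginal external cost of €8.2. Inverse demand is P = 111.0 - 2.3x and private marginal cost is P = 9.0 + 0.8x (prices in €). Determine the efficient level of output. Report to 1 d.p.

x* = 30.3

Social marginal cost = private MC + MEC = 17.2 + 0.8x.
Set SMC = demand: 17.2 + 0.8x = 111.0 - 2.3x → x* = 30.2581.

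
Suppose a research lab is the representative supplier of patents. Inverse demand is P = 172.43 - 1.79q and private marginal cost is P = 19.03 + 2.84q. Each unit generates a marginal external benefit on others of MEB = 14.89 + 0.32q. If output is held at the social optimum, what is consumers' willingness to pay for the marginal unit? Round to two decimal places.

Social marginal cost = private MC − MEB = 4.14 + 2.52q.
Set SMC = demand: 4.14 + 2.52q = 172.43 - 1.79q → q* = 39.0464.
Consumer price on the demand curve at q*: 172.43 − 1.79×39.0464 = 102.5369.

P = 102.54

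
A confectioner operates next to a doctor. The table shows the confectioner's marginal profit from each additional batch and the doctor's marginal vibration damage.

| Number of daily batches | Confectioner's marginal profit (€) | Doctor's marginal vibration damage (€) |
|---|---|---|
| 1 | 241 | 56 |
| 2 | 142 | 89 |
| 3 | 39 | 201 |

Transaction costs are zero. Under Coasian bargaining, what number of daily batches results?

2

Bargaining reaches the level where marginal profit last exceeds marginal vibration damage.
That holds through level 2 (142 ≥ 89) but not at 3 (39 < 201).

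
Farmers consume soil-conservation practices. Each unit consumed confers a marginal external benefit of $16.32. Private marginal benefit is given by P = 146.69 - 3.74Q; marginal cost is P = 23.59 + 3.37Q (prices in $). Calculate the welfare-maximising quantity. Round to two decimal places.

Q* = 19.61

Social marginal benefit = demand + MEB = 163.01 - 3.74Q.
Set SMB = MC: 163.01 - 3.74Q = 23.59 + 3.37Q → Q* = 19.6090.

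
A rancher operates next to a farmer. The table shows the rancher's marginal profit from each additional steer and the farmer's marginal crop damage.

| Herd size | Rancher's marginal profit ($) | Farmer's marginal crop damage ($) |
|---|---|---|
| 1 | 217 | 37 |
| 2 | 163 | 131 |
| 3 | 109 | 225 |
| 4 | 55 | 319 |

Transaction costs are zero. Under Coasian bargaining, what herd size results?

Bargaining reaches the level where marginal profit last exceeds marginal crop damage.
That holds through level 2 (163 ≥ 131) but not at 3 (109 < 225).

2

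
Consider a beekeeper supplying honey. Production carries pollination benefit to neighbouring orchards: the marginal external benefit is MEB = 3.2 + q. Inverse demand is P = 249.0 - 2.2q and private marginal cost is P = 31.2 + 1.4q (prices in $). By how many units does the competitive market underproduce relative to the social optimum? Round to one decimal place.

24.5 units

Market equilibrium (private): 31.2 + 1.4q = 249.0 - 2.2q → q_m = 60.5000.
Social marginal cost = private MC − MEB = 28.0 + 0.4q.
Set SMC = demand: 28.0 + 0.4q = 249.0 - 2.2q → q* = 85.0000.
Gap = |60.5000 − 85.0000| = 24.5000.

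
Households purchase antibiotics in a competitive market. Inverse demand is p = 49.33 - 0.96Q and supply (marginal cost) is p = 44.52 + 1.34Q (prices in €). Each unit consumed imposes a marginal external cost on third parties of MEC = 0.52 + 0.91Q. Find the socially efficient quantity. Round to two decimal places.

Social marginal benefit = demand − MEC = 48.81 - 1.87Q.
Set SMB = MC: 48.81 - 1.87Q = 44.52 + 1.34Q → Q* = 1.3364.

Q* = 1.34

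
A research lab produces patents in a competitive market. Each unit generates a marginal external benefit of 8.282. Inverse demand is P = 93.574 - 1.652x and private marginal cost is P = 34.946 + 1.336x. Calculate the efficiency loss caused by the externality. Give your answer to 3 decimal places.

DWL = 11.478

Market equilibrium (private): 34.946 + 1.336x = 93.574 - 1.652x → x_m = 19.6212.
Social marginal cost = private MC − MEB = 26.664 + 1.336x.
Set SMC = demand: 26.664 + 1.336x = 93.574 - 1.652x → x* = 22.3929.
Between x* and x_m the wedge demand − SMC runs linearly from 0 to MEB(x_m), so the loss is a triangle.
DWL = ½ × 2.7717 × 8.2820 = 11.4776.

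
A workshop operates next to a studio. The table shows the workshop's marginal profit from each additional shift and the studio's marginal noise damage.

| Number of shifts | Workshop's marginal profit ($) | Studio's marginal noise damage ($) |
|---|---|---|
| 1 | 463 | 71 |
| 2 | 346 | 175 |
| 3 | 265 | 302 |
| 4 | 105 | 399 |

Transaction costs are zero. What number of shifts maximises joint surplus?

Bargaining reaches the level where marginal profit last exceeds marginal noise damage.
That holds through level 2 (346 ≥ 175) but not at 3 (265 < 302).

2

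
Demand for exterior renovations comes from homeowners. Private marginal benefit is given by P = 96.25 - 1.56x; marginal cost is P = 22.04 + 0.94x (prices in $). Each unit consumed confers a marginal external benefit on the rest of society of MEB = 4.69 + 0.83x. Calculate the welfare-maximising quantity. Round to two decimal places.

Social marginal benefit = demand + MEB = 100.94 - 0.73x.
Set SMB = MC: 100.94 - 0.73x = 22.04 + 0.94x → x* = 47.2455.

x* = 47.25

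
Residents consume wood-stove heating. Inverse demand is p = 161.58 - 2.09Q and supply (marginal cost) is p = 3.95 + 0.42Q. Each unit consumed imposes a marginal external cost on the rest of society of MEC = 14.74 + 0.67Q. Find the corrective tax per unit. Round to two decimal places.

tax = 44.85 per unit

Social marginal benefit = demand − MEC = 146.84 - 2.76Q.
Set SMB = MC: 146.84 - 2.76Q = 3.95 + 0.42Q → Q* = 44.9340.
The Pigouvian tax equals MEC at Q*: 14.74 + 0.67×44.9340 = 44.8458.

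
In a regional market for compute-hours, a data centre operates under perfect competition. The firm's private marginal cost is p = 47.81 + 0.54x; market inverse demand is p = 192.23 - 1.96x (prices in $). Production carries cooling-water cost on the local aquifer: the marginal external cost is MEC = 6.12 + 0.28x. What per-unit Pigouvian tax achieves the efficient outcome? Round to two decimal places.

tax = $20.05 per unit

Social marginal cost = private MC + MEC = 53.93 + 0.82x.
Set SMC = demand: 53.93 + 0.82x = 192.23 - 1.96x → x* = 49.7482.
The Pigouvian tax equals MEC at x*: 6.12 + 0.28×49.7482 = 20.0495.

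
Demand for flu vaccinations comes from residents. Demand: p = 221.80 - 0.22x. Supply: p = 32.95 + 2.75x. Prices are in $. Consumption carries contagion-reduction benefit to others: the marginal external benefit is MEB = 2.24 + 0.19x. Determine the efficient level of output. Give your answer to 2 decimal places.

x* = 68.74

Social marginal benefit = demand + MEB = 224.04 - 0.03x.
Set SMB = MC: 224.04 - 0.03x = 32.95 + 2.75x → x* = 68.7374.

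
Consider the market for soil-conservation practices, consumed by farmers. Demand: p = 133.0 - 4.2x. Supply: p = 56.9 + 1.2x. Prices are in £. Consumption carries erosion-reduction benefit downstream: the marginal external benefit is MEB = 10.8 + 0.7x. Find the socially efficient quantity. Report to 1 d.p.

x* = 18.5

Social marginal benefit = demand + MEB = 143.8 - 3.5x.
Set SMB = MC: 143.8 - 3.5x = 56.9 + 1.2x → x* = 18.4894.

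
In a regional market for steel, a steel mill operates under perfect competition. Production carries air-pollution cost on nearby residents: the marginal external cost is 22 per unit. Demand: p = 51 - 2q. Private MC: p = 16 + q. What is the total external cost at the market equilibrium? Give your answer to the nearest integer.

Market equilibrium (private): 16 + q = 51 - 2q → q_m = 11.6667.
Total external cost = MEC × q_m = 22 × 11.6667 = 256.6674.

257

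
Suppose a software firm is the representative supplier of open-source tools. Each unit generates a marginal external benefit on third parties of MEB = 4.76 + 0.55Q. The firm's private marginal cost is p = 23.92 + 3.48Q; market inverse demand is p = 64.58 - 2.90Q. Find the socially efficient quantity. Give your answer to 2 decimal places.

Q* = 7.79

Social marginal cost = private MC − MEB = 19.16 + 2.93Q.
Set SMC = demand: 19.16 + 2.93Q = 64.58 - 2.90Q → Q* = 7.7907.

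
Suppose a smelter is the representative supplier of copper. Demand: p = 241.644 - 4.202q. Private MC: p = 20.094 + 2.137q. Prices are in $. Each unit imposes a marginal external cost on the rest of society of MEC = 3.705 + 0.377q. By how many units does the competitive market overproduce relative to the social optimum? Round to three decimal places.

Market equilibrium (private): 20.094 + 2.137q = 241.644 - 4.202q → q_m = 34.9503.
Social marginal cost = private MC + MEC = 23.799 + 2.514q.
Set SMC = demand: 23.799 + 2.514q = 241.644 - 4.202q → q* = 32.4367.
Gap = |34.9503 − 32.4367| = 2.5136.

2.514 units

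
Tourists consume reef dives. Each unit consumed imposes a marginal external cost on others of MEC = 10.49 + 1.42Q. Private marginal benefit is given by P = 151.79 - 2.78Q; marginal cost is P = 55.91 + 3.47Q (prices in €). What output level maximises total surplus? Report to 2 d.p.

Q* = 11.13

Social marginal benefit = demand − MEC = 141.30 - 4.20Q.
Set SMB = MC: 141.30 - 4.20Q = 55.91 + 3.47Q → Q* = 11.1330.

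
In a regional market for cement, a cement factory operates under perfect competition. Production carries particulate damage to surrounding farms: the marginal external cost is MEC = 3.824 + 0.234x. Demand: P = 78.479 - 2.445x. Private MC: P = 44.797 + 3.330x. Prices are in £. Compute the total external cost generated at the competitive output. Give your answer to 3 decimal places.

£26.283

Market equilibrium (private): 44.797 + 3.330x = 78.479 - 2.445x → x_m = 5.8324.
Total external cost = ∫₀^{x_m} (3.824 + 0.234x) dx = 3.824×5.8324 + ½×0.234×5.8324² = 26.2831.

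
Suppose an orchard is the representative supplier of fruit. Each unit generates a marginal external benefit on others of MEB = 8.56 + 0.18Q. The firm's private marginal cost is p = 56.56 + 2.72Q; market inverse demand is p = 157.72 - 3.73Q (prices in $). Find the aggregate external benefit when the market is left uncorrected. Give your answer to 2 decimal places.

$156.39

Market equilibrium (private): 56.56 + 2.72Q = 157.72 - 3.73Q → Q_m = 15.6837.
Total external benefit = ∫₀^{Q_m} (8.56 + 0.18Q) dQ = 8.56×15.6837 + ½×0.18×15.6837² = 156.3905.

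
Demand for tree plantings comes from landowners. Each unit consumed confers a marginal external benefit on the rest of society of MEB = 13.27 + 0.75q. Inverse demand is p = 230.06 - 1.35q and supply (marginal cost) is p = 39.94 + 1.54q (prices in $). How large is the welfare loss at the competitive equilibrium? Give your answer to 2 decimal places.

DWL = $915.86

Market equilibrium (private): 39.94 + 1.54q = 230.06 - 1.35q → q_m = 65.7855.
Social marginal benefit = demand + MEB = 243.33 - 0.60q.
Set SMB = MC: 243.33 - 0.60q = 39.94 + 1.54q → q* = 95.0421.
The loss is the area between SMB and MC from q* to q_m; with linear curves that's a triangle of height MEB(q_m).
DWL = ½ × 29.2566 × 62.6091 = 915.8647.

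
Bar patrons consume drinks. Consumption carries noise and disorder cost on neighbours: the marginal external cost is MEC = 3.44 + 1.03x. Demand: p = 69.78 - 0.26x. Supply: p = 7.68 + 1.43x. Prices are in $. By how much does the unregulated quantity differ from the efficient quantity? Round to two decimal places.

Market equilibrium (private): 7.68 + 1.43x = 69.78 - 0.26x → x_m = 36.7456.
Social marginal benefit = demand − MEC = 66.34 - 1.29x.
Set SMB = MC: 66.34 - 1.29x = 7.68 + 1.43x → x* = 21.5662.
Gap = |36.7456 − 21.5662| = 15.1794.

15.18 units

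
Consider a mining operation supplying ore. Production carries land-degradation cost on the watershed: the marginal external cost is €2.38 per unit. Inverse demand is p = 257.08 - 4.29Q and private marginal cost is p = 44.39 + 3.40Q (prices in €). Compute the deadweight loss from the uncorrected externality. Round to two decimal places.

DWL = €0.37

Market equilibrium (private): 44.39 + 3.40Q = 257.08 - 4.29Q → Q_m = 27.6580.
Social marginal cost = private MC + MEC = 46.77 + 3.40Q.
Set SMC = demand: 46.77 + 3.40Q = 257.08 - 4.29Q → Q* = 27.3485.
Between Q* and Q_m the wedge SMC − demand runs linearly from 0 to MEC(Q_m), so the loss is a triangle.
DWL = ½ × 0.3095 × 2.3800 = 0.3683.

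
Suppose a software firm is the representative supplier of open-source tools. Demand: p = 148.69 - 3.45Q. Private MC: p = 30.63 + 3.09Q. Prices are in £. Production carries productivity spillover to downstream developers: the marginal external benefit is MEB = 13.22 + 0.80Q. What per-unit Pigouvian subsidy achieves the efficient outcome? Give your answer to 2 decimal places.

subsidy = £31.52 per unit

Social marginal cost = private MC − MEB = 17.41 + 2.29Q.
Set SMC = demand: 17.41 + 2.29Q = 148.69 - 3.45Q → Q* = 22.8711.
The Pigouvian subsidy equals MEB at Q*: 13.22 + 0.80×22.8711 = 31.5169.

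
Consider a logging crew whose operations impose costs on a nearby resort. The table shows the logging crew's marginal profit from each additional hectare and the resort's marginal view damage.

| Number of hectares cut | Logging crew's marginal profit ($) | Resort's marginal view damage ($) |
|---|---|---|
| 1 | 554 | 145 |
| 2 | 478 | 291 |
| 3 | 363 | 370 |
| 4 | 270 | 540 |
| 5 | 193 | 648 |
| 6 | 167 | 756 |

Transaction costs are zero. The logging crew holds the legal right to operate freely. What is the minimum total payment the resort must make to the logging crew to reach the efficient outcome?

Left alone the logging crew would choose level 6 (marginal profit stays positive).
Efficient level: k* = 2 (marginal profit ≥ marginal view damage through 2).
The resort must at least cover the logging crew's forgone profit from cutting 6→2: 363 + 270 + 193 + 167 = 993.

$993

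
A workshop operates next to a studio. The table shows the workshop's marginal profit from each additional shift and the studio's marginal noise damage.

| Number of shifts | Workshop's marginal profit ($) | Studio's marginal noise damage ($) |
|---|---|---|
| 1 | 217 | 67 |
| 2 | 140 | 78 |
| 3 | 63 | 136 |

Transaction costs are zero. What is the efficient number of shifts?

2

Bargaining reaches the level where marginal profit last exceeds marginal noise damage.
That holds through level 2 (140 ≥ 78) but not at 3 (63 < 136).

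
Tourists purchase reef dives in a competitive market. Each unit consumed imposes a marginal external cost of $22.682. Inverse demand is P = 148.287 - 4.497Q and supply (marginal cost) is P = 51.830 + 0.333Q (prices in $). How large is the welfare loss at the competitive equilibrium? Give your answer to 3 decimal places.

DWL = $53.258

Market equilibrium (private): 51.830 + 0.333Q = 148.287 - 4.497Q → Q_m = 19.9704.
Social marginal benefit = demand − MEC = 125.605 - 4.497Q.
Set SMB = MC: 125.605 - 4.497Q = 51.830 + 0.333Q → Q* = 15.2743.
The welfare-loss triangle has base |Q_m − Q*| and height MEC(Q_m) (the vertical gap between SMB and MC is zero at Q* and MEC at Q_m).
DWL = ½ × 4.6961 × 22.6820 = 53.2585.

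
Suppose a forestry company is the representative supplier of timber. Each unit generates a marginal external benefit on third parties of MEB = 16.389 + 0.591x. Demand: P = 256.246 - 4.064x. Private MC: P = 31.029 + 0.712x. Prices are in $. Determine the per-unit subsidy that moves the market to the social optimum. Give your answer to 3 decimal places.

Social marginal cost = private MC − MEB = 14.640 + 0.121x.
Set SMC = demand: 14.640 + 0.121x = 256.246 - 4.064x → x* = 57.7314.
The Pigouvian subsidy equals MEB at x*: 16.389 + 0.591×57.7314 = 50.5083.

subsidy = $50.508 per unit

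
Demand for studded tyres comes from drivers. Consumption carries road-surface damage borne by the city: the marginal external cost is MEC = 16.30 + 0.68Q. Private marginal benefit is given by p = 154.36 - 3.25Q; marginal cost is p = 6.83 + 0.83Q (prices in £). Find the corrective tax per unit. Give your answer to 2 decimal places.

tax = £35.05 per unit

Social marginal benefit = demand − MEC = 138.06 - 3.93Q.
Set SMB = MC: 138.06 - 3.93Q = 6.83 + 0.83Q → Q* = 27.5693.
The Pigouvian tax equals MEC at Q*: 16.30 + 0.68×27.5693 = 35.0471.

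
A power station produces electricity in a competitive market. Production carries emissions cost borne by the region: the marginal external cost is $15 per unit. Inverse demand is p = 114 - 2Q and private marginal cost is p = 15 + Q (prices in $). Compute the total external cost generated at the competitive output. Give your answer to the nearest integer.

Market equilibrium (private): 15 + Q = 114 - 2Q → Q_m = 33.0000.
Total external cost = MEC × Q_m = 15 × 33.0000 = 495.0000.

$495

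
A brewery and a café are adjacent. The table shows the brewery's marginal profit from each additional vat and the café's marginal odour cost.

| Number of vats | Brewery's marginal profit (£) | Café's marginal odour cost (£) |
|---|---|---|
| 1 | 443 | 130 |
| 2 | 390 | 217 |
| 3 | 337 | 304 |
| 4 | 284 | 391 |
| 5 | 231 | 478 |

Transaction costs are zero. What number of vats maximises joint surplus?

Bargaining reaches the level where marginal profit last exceeds marginal odour cost.
That holds through level 3 (337 ≥ 304) but not at 4 (284 < 391).

3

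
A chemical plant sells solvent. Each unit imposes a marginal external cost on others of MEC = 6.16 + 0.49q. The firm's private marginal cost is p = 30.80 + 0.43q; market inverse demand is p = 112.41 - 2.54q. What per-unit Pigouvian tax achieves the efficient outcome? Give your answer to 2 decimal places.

tax = 16.85 per unit

Social marginal cost = private MC + MEC = 36.96 + 0.92q.
Set SMC = demand: 36.96 + 0.92q = 112.41 - 2.54q → q* = 21.8064.
The Pigouvian tax equals MEC at q*: 6.16 + 0.49×21.8064 = 16.8451.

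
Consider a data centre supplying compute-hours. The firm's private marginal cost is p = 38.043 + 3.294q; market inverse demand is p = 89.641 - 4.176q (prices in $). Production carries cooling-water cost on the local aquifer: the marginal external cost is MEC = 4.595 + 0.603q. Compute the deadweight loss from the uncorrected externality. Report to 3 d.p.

Market equilibrium (private): 38.043 + 3.294q = 89.641 - 4.176q → q_m = 6.9074.
Social marginal cost = private MC + MEC = 42.638 + 3.897q.
Set SMC = demand: 42.638 + 3.897q = 89.641 - 4.176q → q* = 5.8222.
The welfare-loss triangle has base |q_m − q*| and height MEC(q_m) (the vertical gap between SMC and demand is zero at q* and MEC at q_m).
DWL = ½ × 1.0852 × 8.7601 = 4.7532.

DWL = $4.753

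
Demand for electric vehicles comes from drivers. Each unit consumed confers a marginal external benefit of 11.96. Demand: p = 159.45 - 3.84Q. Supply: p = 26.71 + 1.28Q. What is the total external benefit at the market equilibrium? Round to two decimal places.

310.07

Market equilibrium (private): 26.71 + 1.28Q = 159.45 - 3.84Q → Q_m = 25.9258.
Total external benefit = MEB × Q_m = 11.96 × 25.9258 = 310.0726.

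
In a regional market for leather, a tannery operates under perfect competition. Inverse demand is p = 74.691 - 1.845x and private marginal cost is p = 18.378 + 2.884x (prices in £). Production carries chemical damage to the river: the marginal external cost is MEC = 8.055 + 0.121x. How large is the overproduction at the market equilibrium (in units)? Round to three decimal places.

1.958 units

Market equilibrium (private): 18.378 + 2.884x = 74.691 - 1.845x → x_m = 11.9080.
Social marginal cost = private MC + MEC = 26.433 + 3.005x.
Set SMC = demand: 26.433 + 3.005x = 74.691 - 1.845x → x* = 9.9501.
Gap = |11.9080 − 9.9501| = 1.9579.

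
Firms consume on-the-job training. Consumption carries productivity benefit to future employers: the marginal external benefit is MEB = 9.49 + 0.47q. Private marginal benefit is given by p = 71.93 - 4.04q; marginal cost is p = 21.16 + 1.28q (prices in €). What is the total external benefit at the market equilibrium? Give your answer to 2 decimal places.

€111.97

Market equilibrium (private): 21.16 + 1.28q = 71.93 - 4.04q → q_m = 9.5432.
Total external benefit = ∫₀^{q_m} (9.49 + 0.47q) dq = 9.49×9.5432 + ½×0.47×9.5432² = 111.9670.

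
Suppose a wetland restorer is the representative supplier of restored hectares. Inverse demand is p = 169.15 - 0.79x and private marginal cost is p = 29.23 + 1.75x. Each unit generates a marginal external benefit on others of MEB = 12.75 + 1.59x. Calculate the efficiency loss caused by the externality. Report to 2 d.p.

DWL = 5298.77

Market equilibrium (private): 29.23 + 1.75x = 169.15 - 0.79x → x_m = 55.0866.
Social marginal cost = private MC − MEB = 16.48 + 0.16x.
Set SMC = demand: 16.48 + 0.16x = 169.15 - 0.79x → x* = 160.7053.
Height of the DWL triangle at x_m is demand(x_m) − SMC(x_m) = MEB(x_m) = 100.3377.
DWL = ½ × 105.6187 × 100.3377 = 5298.7687.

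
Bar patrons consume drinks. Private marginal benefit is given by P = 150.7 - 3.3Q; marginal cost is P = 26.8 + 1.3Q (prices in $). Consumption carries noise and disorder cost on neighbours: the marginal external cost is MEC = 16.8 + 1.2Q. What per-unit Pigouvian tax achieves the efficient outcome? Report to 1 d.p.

tax = $39.0 per unit

Social marginal benefit = demand − MEC = 133.9 - 4.5Q.
Set SMB = MC: 133.9 - 4.5Q = 26.8 + 1.3Q → Q* = 18.4655.
The Pigouvian tax equals MEC at Q*: 16.8 + 1.2×18.4655 = 38.9586.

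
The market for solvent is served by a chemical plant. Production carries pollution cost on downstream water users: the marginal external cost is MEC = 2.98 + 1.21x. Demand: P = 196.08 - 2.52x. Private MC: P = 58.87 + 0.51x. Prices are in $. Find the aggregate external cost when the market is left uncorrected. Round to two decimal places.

$1375.57

Market equilibrium (private): 58.87 + 0.51x = 196.08 - 2.52x → x_m = 45.2838.
Total external cost = ∫₀^{x_m} (2.98 + 1.21x) dx = 2.98×45.2838 + ½×1.21×45.2838² = 1375.5724.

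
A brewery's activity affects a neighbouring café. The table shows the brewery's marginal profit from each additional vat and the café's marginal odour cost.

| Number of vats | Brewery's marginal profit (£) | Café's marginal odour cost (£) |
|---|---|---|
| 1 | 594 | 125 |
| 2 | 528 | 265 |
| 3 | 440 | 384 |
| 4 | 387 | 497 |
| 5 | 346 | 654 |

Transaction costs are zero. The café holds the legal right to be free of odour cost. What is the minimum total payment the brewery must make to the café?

£774

Efficient level: marginal profit ≥ marginal odour cost through level 3, so k* = 3.
With the café holding the right, the brewery must at least compensate total damage at k*: 125 + 265 + 384 = 774.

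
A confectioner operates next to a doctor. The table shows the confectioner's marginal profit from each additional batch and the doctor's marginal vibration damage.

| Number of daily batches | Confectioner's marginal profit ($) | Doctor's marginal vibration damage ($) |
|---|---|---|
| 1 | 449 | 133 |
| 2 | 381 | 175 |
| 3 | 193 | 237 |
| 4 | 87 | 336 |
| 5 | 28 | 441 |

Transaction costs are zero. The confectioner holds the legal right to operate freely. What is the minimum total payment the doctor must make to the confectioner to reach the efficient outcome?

Left alone the confectioner would choose level 5 (marginal profit stays positive).
Efficient level: k* = 2 (marginal profit ≥ marginal vibration damage through 2).
The doctor must at least cover the confectioner's forgone profit from cutting 5→2: 193 + 87 + 28 = 308.

$308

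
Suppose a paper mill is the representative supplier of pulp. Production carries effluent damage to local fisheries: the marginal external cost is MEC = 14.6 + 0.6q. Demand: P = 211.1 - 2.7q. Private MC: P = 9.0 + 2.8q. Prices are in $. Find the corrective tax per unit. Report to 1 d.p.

Social marginal cost = private MC + MEC = 23.6 + 3.4q.
Set SMC = demand: 23.6 + 3.4q = 211.1 - 2.7q → q* = 30.7377.
The Pigouvian tax equals MEC at q*: 14.6 + 0.6×30.7377 = 33.0426.

tax = $33.0 per unit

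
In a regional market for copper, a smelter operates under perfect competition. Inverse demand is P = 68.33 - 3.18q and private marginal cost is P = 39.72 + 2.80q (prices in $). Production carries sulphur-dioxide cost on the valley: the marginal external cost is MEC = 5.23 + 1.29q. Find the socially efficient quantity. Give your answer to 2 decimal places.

Social marginal cost = private MC + MEC = 44.95 + 4.09q.
Set SMC = demand: 44.95 + 4.09q = 68.33 - 3.18q → q* = 3.2160.

q* = 3.22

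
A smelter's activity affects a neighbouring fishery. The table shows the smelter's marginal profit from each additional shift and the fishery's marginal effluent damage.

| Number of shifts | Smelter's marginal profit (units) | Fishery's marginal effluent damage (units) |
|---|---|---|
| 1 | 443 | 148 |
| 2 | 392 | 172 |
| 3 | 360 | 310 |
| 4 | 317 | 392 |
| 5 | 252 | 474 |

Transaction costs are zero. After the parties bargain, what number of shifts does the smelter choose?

Bargaining reaches the level where marginal profit last exceeds marginal effluent damage.
That holds through level 3 (360 ≥ 310) but not at 4 (317 < 392).

3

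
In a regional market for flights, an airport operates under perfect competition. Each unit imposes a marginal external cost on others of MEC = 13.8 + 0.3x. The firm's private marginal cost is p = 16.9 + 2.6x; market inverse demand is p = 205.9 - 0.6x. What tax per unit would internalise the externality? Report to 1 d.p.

Social marginal cost = private MC + MEC = 30.7 + 2.9x.
Set SMC = demand: 30.7 + 2.9x = 205.9 - 0.6x → x* = 50.0571.
The Pigouvian tax equals MEC at x*: 13.8 + 0.3×50.0571 = 28.8171.

tax = 28.8 per unit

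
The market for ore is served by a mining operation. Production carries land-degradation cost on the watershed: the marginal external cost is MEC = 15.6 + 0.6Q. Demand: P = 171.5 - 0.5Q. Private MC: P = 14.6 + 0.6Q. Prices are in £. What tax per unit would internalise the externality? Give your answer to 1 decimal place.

Social marginal cost = private MC + MEC = 30.2 + 1.2Q.
Set SMC = demand: 30.2 + 1.2Q = 171.5 - 0.5Q → Q* = 83.1176.
The Pigouvian tax equals MEC at Q*: 15.6 + 0.6×83.1176 = 65.4706.

tax = £65.5 per unit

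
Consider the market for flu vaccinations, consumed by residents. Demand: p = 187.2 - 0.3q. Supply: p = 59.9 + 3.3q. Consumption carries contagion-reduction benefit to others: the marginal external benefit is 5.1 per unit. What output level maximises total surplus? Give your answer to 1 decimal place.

q* = 36.8

Social marginal benefit = demand + MEB = 192.3 - 0.3q.
Set SMB = MC: 192.3 - 0.3q = 59.9 + 3.3q → q* = 36.7778.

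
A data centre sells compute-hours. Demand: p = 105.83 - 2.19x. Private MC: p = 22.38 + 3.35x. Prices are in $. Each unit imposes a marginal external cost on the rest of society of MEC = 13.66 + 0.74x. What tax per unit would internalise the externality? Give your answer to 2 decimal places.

tax = $21.88 per unit

Social marginal cost = private MC + MEC = 36.04 + 4.09x.
Set SMC = demand: 36.04 + 4.09x = 105.83 - 2.19x → x* = 11.1131.
The Pigouvian tax equals MEC at x*: 13.66 + 0.74×11.1131 = 21.8837.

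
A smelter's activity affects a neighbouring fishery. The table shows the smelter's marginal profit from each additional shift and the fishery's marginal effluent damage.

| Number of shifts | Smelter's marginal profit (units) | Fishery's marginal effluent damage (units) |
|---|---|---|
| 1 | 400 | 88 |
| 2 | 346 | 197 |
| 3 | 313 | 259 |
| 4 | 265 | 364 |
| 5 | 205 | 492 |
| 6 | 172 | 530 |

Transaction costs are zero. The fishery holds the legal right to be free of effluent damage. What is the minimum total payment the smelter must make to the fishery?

Efficient level: marginal profit ≥ marginal effluent damage through level 3, so k* = 3.
With the fishery holding the right, the smelter must at least compensate total damage at k*: 88 + 197 + 259 = 544.

544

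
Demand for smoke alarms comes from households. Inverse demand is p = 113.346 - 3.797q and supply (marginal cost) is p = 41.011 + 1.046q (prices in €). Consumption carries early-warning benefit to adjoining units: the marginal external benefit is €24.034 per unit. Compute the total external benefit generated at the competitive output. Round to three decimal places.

€358.972

Market equilibrium (private): 41.011 + 1.046q = 113.346 - 3.797q → q_m = 14.9360.
Total external benefit = MEB × q_m = 24.034 × 14.9360 = 358.9718.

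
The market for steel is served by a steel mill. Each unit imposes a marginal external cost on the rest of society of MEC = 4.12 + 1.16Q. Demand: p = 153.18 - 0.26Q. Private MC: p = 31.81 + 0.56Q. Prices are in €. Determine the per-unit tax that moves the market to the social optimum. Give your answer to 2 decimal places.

Social marginal cost = private MC + MEC = 35.93 + 1.72Q.
Set SMC = demand: 35.93 + 1.72Q = 153.18 - 0.26Q → Q* = 59.2172.
The Pigouvian tax equals MEC at Q*: 4.12 + 1.16×59.2172 = 72.8120.

tax = €72.81 per unit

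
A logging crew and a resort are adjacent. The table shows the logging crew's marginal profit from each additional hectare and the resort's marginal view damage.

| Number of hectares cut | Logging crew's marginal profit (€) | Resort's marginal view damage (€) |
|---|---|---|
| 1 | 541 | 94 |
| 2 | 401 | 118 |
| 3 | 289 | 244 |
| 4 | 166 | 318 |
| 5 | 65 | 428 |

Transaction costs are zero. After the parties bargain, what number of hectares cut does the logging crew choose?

Bargaining reaches the level where marginal profit last exceeds marginal view damage.
That holds through level 3 (289 ≥ 244) but not at 4 (166 < 318).

3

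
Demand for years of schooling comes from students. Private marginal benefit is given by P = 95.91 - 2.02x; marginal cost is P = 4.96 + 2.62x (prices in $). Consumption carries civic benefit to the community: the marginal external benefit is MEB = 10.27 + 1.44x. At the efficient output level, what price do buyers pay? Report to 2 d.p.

P = $32.01

Social marginal benefit = demand + MEB = 106.18 - 0.58x.
Set SMB = MC: 106.18 - 0.58x = 4.96 + 2.62x → x* = 31.6313.
Consumer price on the demand curve at x*: 95.91 − 2.02×31.6313 = 32.0148.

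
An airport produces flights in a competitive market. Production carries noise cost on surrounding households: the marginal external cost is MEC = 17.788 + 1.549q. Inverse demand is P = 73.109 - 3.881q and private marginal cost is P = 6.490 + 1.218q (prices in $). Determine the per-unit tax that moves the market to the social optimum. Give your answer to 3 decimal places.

tax = $29.166 per unit

Social marginal cost = private MC + MEC = 24.278 + 2.767q.
Set SMC = demand: 24.278 + 2.767q = 73.109 - 3.881q → q* = 7.3452.
The Pigouvian tax equals MEC at q*: 17.788 + 1.549×7.3452 = 29.1657.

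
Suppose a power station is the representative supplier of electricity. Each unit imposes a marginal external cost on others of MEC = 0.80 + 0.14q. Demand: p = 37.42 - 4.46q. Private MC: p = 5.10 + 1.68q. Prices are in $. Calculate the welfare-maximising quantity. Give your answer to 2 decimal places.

Social marginal cost = private MC + MEC = 5.90 + 1.82q.
Set SMC = demand: 5.90 + 1.82q = 37.42 - 4.46q → q* = 5.0191.

q* = 5.02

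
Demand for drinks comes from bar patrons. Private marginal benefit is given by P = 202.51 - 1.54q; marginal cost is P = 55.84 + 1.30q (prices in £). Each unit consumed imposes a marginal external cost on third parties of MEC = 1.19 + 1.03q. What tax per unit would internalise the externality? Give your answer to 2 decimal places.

tax = £39.91 per unit

Social marginal benefit = demand − MEC = 201.32 - 2.57q.
Set SMB = MC: 201.32 - 2.57q = 55.84 + 1.30q → q* = 37.5917.
The Pigouvian tax equals MEC at q*: 1.19 + 1.03×37.5917 = 39.9095.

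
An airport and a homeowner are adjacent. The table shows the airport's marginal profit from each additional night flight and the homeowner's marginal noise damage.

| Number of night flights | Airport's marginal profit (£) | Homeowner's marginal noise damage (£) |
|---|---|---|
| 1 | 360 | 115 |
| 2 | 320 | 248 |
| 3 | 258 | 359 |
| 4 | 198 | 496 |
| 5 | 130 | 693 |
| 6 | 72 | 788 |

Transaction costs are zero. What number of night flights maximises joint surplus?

2

Bargaining reaches the level where marginal profit last exceeds marginal noise damage.
That holds through level 2 (320 ≥ 248) but not at 3 (258 < 359).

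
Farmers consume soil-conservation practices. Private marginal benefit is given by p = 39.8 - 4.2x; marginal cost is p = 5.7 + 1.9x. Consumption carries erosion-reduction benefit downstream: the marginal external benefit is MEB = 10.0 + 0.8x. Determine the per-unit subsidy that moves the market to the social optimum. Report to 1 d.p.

subsidy = 16.7 per unit

Social marginal benefit = demand + MEB = 49.8 - 3.4x.
Set SMB = MC: 49.8 - 3.4x = 5.7 + 1.9x → x* = 8.3208.
The Pigouvian subsidy equals MEB at x*: 10.0 + 0.8×8.3208 = 16.6566.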